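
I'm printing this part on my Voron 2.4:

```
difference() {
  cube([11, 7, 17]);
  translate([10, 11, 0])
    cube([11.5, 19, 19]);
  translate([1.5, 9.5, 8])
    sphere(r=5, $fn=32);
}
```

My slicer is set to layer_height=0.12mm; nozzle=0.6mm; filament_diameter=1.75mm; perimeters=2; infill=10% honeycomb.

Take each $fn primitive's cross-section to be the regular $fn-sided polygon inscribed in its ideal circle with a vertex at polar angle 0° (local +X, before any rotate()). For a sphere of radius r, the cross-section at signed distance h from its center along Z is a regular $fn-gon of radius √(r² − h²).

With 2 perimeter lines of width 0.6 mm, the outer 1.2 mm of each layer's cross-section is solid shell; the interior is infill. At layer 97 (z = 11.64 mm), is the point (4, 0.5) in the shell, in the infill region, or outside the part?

shell

At z = 11.64 mm: the 11×7 cube contributes its full rectangle; the cube at (10, 11) is present — its section is the full 11.5×19 rectangle; the sphere at (1.5, 9.5): section is a regular 32-gon, circumradius = √(r²−h²) = √(5²−3.64²) = 3.428; Subtracting the remaining from the first: starting from the 11×7 cube, the 11.5×19 cube at (10, 11) misses the remaining region (no effect); the r=5 sphere at (1.5, 9.5) partially overlaps it — only the 2.67 mm² overlap (of its 36.68 mm²) is removed, clipping the outline — 1 connected region. Overall, the cross-section is a single solid region. The nearest boundary edge runs (11.00, 0.00)→(0.00, 0.00); distance from the point to it = 0.50 mm. The point is inside the cross-section, 0.50 mm from the nearest boundary — within the 1.2 mm shell band (2 × 0.6).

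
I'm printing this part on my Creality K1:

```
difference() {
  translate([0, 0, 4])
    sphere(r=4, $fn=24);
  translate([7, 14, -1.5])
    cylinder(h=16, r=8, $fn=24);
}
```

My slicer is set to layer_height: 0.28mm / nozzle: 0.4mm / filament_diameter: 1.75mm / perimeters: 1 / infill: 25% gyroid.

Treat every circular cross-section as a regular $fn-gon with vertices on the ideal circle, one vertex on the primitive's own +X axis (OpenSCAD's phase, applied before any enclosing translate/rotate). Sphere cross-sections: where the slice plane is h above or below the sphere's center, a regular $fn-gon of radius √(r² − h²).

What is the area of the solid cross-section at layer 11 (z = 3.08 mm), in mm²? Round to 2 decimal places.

47.06 mm²

At z = 3.08 mm: the r=4 sphere contributes a regular 24-gon of circumradius √(4²−0.92²) = 3.893 (area = (24/2)·3.893²·sin(360°/24) = 47.06 mm²); the cylinder at (7, 14): section is a regular 24-gon, circumradius r=8 (area = (24/2)·8.000²·sin(360°/24) = 198.77 mm²); Taking the first minus the rest: starting from the r=4 sphere (47.06 mm²), the r=8 cylinder at (7, 14) misses the remaining region (no effect) — area = 47.06 mm². Overall, the cross-section is a single solid region. Net area = 47.06 mm².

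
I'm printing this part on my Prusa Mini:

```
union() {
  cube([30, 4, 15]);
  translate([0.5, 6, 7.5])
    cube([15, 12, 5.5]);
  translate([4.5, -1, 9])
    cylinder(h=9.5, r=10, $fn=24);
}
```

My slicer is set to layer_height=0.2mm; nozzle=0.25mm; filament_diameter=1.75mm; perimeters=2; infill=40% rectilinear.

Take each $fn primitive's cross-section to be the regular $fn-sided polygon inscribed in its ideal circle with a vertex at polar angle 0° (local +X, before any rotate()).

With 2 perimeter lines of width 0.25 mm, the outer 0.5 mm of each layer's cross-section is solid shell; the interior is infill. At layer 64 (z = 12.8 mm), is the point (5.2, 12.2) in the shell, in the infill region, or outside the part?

At z = 12.8 mm: the 30×4 cube contributes its full rectangle; the 15×12 cube at (0.5, 6) contributes its full rectangle; the r=10 cylinder at (4.5, -1) gives a regular 24-gon of circumradius 10 (constant along its height); Merging all regions: the regions partially overlap (shared area 80.59 mm²), so overlapping operands fuse into one piece — 1 connected region. Overall, the cross-section is a single solid region. The nearest boundary edge runs (0.50, 8.07)→(0.50, 18.00); distance from the point to it = 4.70 mm. The point is inside the cross-section and 4.70 mm from the nearest boundary — more than the 0.5 mm shell width (2 × 0.25), so it's in the infill interior.

infill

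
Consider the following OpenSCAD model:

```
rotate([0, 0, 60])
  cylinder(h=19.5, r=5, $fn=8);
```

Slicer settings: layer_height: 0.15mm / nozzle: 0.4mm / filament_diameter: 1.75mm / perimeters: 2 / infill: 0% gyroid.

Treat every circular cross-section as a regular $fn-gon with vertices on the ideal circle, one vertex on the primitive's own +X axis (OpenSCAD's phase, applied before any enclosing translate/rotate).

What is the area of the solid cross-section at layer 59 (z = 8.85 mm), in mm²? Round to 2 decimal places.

At z = 8.85 mm: the cylinder: section is a regular 8-gon, circumradius r=5 (area = (8/2)·5.000²·sin(360°/8) = 70.71 mm²); (rotated 60° about Z; rotation is an isometry so areas/perimeters/island counts are preserved). Overall, the cross-section is a single solid region. Net area = 70.71 mm².

70.71 mm²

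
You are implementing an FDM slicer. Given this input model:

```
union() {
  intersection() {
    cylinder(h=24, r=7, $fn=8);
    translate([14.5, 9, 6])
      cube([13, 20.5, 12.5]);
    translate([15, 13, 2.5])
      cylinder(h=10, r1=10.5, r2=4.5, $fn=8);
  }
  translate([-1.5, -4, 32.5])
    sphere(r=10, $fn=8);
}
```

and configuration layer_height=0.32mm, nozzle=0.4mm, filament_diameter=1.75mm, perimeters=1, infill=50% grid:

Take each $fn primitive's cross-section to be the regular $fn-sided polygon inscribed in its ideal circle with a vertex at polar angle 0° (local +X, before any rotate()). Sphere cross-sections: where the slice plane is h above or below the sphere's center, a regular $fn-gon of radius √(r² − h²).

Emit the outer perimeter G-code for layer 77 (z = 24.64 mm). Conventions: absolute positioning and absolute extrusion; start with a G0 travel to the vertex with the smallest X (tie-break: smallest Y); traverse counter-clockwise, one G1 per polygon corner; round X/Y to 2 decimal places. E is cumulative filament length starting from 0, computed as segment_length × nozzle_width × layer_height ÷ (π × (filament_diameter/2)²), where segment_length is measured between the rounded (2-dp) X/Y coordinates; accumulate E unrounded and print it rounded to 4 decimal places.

G0 X-7.68 Y-4.00 Z24.64
G1 X-5.87 Y-8.37 E0.2517
G1 X-1.50 Y-10.18 E0.5034
G1 X2.87 Y-8.37 E0.7551
G1 X4.68 Y-4.00 E1.0069
G1 X2.87 Y0.37 E1.2586
G1 X-1.50 Y2.18 E1.5103
G1 X-5.87 Y0.37 E1.7620
G1 X-7.68 Y-4.00 E2.0137

At z = 24.64 mm: the cylinder is not intersected at this z (z outside [0, 24]); the cube at (14.5, 9) is absent (z outside [6, 18.5]); the cone at (15, 13) does not reach this height (z outside [2.5, 12.5]); Keeping only the common overlap: at least one operand is absent at this height, so nothing remains; the r=10 sphere at (-1.5, -4) contributes a regular 8-gon of circumradius √(10²−7.86²) = 6.182; Combining (union): only the r=10 sphere at (-1.5, -4) is present, so the union is just that shape — 1 connected region. The outline is a single polygon with 8 vertices. Extrusion per mm of travel: 0.4 × 0.32 / (π × 0.875²) = 0.053216. Accumulating E over each segment gives final E = 2.0137.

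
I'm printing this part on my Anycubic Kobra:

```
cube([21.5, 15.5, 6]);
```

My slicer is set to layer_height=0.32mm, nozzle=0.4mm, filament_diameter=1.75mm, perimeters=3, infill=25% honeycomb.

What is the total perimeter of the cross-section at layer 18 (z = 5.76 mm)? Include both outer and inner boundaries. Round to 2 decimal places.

At z = 5.76 mm: the cube is present — its section is the full 21.5×15.5 rectangle (perimeter 74.00 mm). Overall, the cross-section is a single solid region. Total boundary length (outer) = 74.00 mm.

74.00 mm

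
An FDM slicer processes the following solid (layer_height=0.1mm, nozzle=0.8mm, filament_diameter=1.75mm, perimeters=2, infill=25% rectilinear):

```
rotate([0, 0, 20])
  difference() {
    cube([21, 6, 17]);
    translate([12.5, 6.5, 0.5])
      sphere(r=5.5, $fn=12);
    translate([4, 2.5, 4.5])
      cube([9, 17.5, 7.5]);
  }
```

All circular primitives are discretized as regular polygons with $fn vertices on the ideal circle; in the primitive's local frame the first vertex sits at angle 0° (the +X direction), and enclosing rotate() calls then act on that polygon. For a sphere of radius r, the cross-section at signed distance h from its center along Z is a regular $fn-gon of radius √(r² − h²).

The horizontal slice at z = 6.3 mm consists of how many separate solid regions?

1

At z = 6.3 mm: the cube is present — its section is the full 21×6 rectangle; the sphere at (12.5, 6.5) does not reach this height (|z−center|=5.800 > r=5.5); the 9×17.5 cube at (4, 2.5) contributes its full rectangle; After the difference (first − rest): starting from the 21×6 cube, the 9×17.5 cube at (4, 2.5) partially overlaps it — only the 31.50 mm² overlap (of its 157.50 mm²) is removed, clipping the outline — 1 connected region; (rotated 20° about Z; rotation is an isometry so areas/perimeters/island counts are preserved). The result has 1 disconnected region.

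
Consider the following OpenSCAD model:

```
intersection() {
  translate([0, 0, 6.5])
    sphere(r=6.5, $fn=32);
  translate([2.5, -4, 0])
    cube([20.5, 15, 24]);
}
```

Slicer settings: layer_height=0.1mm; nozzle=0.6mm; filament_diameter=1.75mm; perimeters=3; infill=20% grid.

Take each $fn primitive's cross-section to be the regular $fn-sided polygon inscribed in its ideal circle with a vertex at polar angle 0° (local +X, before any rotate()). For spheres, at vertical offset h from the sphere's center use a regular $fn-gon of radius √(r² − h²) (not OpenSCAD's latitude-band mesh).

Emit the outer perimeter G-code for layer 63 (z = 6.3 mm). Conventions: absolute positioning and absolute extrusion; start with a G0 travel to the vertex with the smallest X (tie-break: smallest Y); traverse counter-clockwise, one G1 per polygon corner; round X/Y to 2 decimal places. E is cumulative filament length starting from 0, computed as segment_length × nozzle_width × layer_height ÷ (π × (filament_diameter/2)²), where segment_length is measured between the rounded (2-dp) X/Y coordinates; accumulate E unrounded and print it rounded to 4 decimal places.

G0 X2.50 Y-4.00 Z6.30
G1 X5.08 Y-4.00 E0.0644
G1 X5.40 Y-3.61 E0.0769
G1 X6.00 Y-2.49 E0.1086
G1 X6.37 Y-1.27 E0.1404
G1 X6.50 Y0.00 E0.1723
G1 X6.37 Y1.27 E0.2041
G1 X6.00 Y2.49 E0.2359
G1 X5.40 Y3.61 E0.2676
G1 X4.59 Y4.59 E0.2993
G1 X3.61 Y5.40 E0.3311
G1 X2.50 Y6.00 E0.3625
G1 X2.50 Y-4.00 E0.6120

At z = 6.3 mm: the r=6.5 sphere slices to a regular 32-gon of circumradius 6.497 (√(r²−h²) with h=0.2 from center); the 20.5×15 cube at (2.5, -4) contributes its full rectangle; Keeping only the common overlap: the 20.5×15 cube at (2.5, -4) partially overlaps the r=6.5 sphere; clipping to the common part keeps 31.31 mm² — 1 connected region. The outline is a single polygon with 12 vertices. Extrusion per mm of travel: 0.6 × 0.1 / (π × 0.875²) = 0.024945. Accumulating E over each segment gives final E = 0.6120.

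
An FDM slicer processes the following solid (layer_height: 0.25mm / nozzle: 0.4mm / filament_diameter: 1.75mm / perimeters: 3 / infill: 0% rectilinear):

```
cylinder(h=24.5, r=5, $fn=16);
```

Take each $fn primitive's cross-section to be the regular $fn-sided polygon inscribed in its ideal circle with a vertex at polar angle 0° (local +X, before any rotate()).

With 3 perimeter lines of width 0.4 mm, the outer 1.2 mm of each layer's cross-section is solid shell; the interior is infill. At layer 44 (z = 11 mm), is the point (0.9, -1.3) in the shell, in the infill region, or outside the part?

infill

At z = 11 mm: the r=5 cylinder contributes a regular 16-gon of circumradius 5. Overall, the cross-section is a single solid region. The nearest boundary edge runs (1.91, -4.62)→(3.54, -3.54); distance from the point to it = 3.32 mm. The point is inside the cross-section and 3.32 mm from the nearest boundary — more than the 1.2 mm shell width (3 × 0.4), so it's in the infill interior.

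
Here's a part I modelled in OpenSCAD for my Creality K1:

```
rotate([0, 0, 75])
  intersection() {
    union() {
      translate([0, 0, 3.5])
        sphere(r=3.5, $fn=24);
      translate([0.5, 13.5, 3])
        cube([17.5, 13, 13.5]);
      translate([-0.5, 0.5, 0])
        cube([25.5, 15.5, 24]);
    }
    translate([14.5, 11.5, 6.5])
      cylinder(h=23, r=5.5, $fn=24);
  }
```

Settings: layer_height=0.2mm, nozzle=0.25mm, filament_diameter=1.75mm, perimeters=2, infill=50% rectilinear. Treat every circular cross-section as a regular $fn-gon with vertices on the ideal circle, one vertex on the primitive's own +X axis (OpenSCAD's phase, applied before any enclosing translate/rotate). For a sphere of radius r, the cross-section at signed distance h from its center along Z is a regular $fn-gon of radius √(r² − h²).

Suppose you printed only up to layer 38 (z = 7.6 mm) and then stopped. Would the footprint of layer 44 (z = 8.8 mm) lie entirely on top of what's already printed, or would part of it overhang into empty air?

Compare the two slices. At z = 7.6: the sphere does not reach this height (|z−center|=4.100 > r=3.5); the cube at (0.5, 13.5) is present — its section is the full 17.5×13 rectangle (area 227.50 mm²); the 25.5×15.5 cube at (-0.5, 0.5) contributes its full rectangle (area 395.25 mm²); Taking the union: the regions partially overlap — summed areas 622.75 mm² minus the doubly-counted overlap 43.75 mm² gives 579.00 mm² — area = 579.00 mm²; the r=5.5 cylinder at (14.5, 11.5) gives a regular 24-gon of circumradius 5.5 (constant along its height) (area = (24/2)·5.500²·sin(360°/24) = 93.95 mm²); Taking the intersection: the r=5.5 cylinder at (14.5, 11.5) lies inside the result so far, so the common part is the r=5.5 cylinder at (14.5, 11.5) itself — area = 93.95 mm²; (rotated 75° about Z; rotation is an isometry so areas/perimeters/island counts are preserved). At z = 8.8: the sphere is not intersected at this z (|z−center|=5.300 > r=3.5); the cube at (0.5, 13.5) is present — its section is the full 17.5×13 rectangle (area 227.50 mm²); the cube at (-0.5, 0.5) (footprint 25.5×15.5) is included at this height (area 395.25 mm²); Combining (union): the regions partially overlap — summed areas 622.75 mm² minus the doubly-counted overlap 43.75 mm² gives 579.00 mm² — area = 579.00 mm²; the r=5.5 cylinder at (14.5, 11.5) gives a regular 24-gon of circumradius 5.5 (constant along its height) (area = (24/2)·5.500²·sin(360°/24) = 93.95 mm²); Taking the intersection: the r=5.5 cylinder at (14.5, 11.5) lies inside the result so far, so the common part is the r=5.5 cylinder at (14.5, 11.5) itself — area = 93.95 mm²; (rotated 75° about Z; rotation is an isometry so areas/perimeters/island counts are preserved). Checking containment: the cross-section at z = 8.8 is a subset of the cross-section at z = 7.6.

entirely on top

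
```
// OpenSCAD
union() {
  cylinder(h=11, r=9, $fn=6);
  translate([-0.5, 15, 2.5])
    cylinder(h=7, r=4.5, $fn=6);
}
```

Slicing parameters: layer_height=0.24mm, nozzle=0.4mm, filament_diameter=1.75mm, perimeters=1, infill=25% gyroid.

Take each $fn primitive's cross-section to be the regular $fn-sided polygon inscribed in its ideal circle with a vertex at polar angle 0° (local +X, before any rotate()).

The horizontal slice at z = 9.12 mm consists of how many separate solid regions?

At z = 9.12 mm: the r=9 cylinder gives a regular 6-gon of circumradius 9 (constant along its height); the r=4.5 cylinder at (-0.5, 15) contributes a regular 6-gon of circumradius 4.5; Merging all regions: the 2 present regions are separate (no shared area or edge), so areas and boundary lengths simply add and each stays a separate island — 2 connected regions. The result has 2 disconnected regions.

2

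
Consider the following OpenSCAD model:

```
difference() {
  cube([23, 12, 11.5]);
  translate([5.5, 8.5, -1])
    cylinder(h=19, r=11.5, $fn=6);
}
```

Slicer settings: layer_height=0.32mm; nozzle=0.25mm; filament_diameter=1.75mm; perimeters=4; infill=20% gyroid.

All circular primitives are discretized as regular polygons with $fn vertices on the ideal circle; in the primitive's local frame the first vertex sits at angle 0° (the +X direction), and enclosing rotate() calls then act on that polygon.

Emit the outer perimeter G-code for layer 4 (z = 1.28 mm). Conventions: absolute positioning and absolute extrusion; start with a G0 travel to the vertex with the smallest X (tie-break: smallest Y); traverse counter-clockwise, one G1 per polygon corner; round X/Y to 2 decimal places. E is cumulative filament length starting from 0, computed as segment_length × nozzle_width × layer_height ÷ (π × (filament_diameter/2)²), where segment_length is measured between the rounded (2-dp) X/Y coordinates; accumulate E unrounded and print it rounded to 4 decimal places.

G0 X12.09 Y0.00 Z1.28
G1 X23.00 Y0.00 E0.3629
G1 X23.00 Y12.00 E0.7620
G1 X14.98 Y12.00 E1.0287
G1 X17.00 Y8.50 E1.1631
G1 X12.09 Y0.00 E1.4896

At z = 1.28 mm: the cube is present — its section is the full 23×12 rectangle; the cylinder at (5.5, 8.5): section is a regular 6-gon, circumradius r=11.5; Taking the first minus the rest: starting from the 23×12 cube, the r=11.5 cylinder at (5.5, 8.5) partially overlaps it — only the 179.61 mm² overlap (of its 343.60 mm²) is removed, clipping the outline — 1 connected region. The outline is a single polygon with 5 vertices. Extrusion per mm of travel: 0.25 × 0.32 / (π × 0.875²) = 0.033260. Accumulating E over each segment gives final E = 1.4896.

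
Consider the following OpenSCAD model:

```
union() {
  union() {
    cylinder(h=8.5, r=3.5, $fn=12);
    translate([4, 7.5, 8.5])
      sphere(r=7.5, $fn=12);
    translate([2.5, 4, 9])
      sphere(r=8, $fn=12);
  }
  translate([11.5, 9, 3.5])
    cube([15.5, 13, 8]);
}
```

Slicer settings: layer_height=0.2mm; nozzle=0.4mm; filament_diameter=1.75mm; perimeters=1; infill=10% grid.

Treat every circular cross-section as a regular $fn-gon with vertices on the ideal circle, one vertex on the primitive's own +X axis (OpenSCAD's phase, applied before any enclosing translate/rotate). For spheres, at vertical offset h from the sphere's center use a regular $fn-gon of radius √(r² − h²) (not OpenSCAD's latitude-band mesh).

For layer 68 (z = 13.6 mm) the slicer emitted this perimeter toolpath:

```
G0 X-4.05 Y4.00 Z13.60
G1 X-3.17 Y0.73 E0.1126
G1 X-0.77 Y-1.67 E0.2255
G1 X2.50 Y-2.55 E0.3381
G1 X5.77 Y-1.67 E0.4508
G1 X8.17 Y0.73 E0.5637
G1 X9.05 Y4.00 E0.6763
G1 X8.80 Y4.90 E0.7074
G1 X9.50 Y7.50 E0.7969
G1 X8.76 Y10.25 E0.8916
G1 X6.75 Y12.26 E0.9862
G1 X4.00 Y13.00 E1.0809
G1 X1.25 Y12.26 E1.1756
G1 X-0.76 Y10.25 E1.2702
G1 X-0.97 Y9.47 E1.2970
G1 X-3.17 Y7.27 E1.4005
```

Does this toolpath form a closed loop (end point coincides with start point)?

no

Start point (G0): (-4.05, 4.00). End point (last G1): the path does not return to the start — open.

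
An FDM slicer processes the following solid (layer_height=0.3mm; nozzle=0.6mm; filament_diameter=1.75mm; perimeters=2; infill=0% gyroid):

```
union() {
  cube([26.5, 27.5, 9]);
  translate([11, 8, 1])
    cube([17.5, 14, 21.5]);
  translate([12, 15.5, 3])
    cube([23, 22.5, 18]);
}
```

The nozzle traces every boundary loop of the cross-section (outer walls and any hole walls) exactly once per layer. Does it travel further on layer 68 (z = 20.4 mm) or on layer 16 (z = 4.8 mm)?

layer 16 (z = 4.8 mm)

Layer 68 (z = 20.4): the cube is absent (z outside [0, 9]); the cube at (11, 8) (footprint 17.5×14) is included at this height (perimeter 63.00 mm); the cube at (12, 15.5) (footprint 23×22.5) is included at this height (perimeter 91.00 mm); Taking the union: the regions partially overlap (shared area 107.25 mm²), so the edge portions inside another operand are dropped and the merged outline is re-measured after clipping — boundary = 108.00 mm. So its perimeter = 108.00 mm. Layer 16 (z = 4.8): the 26.5×27.5 cube contributes its full rectangle (perimeter 108.00 mm); the cube at (11, 8) (footprint 17.5×14) is included at this height (perimeter 63.00 mm); the cube at (12, 15.5) (footprint 23×22.5) is included at this height (perimeter 91.00 mm); Combining (union): the regions partially overlap (shared area 404.00 mm²), so the edge portions inside another operand are dropped and the merged outline is re-measured after clipping — boundary = 146.00 mm. So its perimeter = 146.00 mm. Layer 16 is larger (146.00 vs 108.00 mm).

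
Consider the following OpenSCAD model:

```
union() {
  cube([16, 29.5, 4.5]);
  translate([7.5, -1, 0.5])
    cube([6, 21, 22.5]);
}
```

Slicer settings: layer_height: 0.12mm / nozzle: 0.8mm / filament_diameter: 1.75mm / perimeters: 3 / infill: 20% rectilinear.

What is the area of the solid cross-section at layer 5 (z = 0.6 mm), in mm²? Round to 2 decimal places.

At z = 0.6 mm: the 16×29.5 cube contributes its full rectangle (area 472.00 mm²); the cube at (7.5, -1) is present — its section is the full 6×21 rectangle (area 126.00 mm²); Merging all regions: the regions partially overlap — summed areas 598.00 mm² minus the doubly-counted overlap 120.00 mm² gives 478.00 mm² — area = 478.00 mm². Overall, the cross-section is a single solid region. Net area = 478.00 mm².

478.00 mm²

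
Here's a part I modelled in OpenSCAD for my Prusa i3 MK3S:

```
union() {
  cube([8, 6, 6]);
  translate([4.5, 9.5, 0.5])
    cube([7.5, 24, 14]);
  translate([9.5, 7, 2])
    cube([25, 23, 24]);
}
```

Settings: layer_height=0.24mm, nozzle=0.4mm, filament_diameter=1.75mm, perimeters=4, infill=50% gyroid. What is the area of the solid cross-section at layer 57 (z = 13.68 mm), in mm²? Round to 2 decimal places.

703.75 mm²

At z = 13.68 mm: the cube is absent (z outside [0, 6]); the cube at (4.5, 9.5) (footprint 7.5×24) is included at this height (area 180.00 mm²); the 25×23 cube at (9.5, 7) contributes its full rectangle (area 575.00 mm²); Merging all regions: the regions partially overlap — summed areas 755.00 mm² minus the doubly-counted overlap 51.25 mm² gives 703.75 mm² — area = 703.75 mm². Overall, the cross-section is a single solid region. Net area = 703.75 mm².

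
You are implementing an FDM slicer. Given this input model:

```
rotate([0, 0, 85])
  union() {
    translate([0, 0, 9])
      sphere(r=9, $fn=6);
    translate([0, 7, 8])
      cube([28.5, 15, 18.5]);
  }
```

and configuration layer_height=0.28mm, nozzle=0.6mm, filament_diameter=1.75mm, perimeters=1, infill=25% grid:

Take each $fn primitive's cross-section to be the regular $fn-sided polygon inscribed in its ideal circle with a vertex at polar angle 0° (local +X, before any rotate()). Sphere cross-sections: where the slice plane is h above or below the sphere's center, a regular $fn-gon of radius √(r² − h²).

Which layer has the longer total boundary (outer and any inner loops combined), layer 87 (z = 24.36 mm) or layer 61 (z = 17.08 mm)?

Layer 87 (z = 24.36): the sphere is absent (|z−center|=15.360 > r=9); the 28.5×15 cube at (0, 7) contributes its full rectangle (perimeter 87.00 mm); Taking the union: only the 28.5×15 cube at (0, 7) is present, so the union is just that shape — boundary = 87.00 mm; (rotated 85° about Z; rotation is an isometry so areas/perimeters/island counts are preserved). So its perimeter = 87.00 mm. Layer 61 (z = 17.08): the r=9 sphere slices to a regular 6-gon of circumradius 3.964 (√(r²−h²) with h=8.08 from center) (perimeter = 2·6·3.964·sin(180°/6) = 23.78 mm); the cube at (0, 7) is present — its section is the full 28.5×15 rectangle (perimeter 87.00 mm); Taking the union: the 2 present regions are separate (no shared area or edge), so areas and boundary lengths simply add and each stays a separate island — boundary = 110.78 mm; (rotated 85° about Z; rotation is an isometry so areas/perimeters/island counts are preserved). So its perimeter = 110.78 mm. Layer 61 is larger (110.78 vs 87.00 mm).

layer 61 (z = 17.08 mm)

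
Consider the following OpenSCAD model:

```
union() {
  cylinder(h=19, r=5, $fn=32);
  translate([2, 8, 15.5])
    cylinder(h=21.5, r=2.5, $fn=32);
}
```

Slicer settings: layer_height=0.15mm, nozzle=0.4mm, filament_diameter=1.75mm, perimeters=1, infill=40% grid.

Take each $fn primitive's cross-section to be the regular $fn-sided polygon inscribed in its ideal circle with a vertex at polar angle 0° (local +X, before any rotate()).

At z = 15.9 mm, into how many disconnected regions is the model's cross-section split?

2

At z = 15.9 mm: the r=5 cylinder gives a regular 32-gon of circumradius 5 (constant along its height); the cylinder at (2, 8): section is a regular 32-gon, circumradius r=2.5; Combining (union): the 2 present regions are separate (no shared area or edge), so areas and boundary lengths simply add and each stays a separate island — 2 connected regions. The result has 2 disconnected regions.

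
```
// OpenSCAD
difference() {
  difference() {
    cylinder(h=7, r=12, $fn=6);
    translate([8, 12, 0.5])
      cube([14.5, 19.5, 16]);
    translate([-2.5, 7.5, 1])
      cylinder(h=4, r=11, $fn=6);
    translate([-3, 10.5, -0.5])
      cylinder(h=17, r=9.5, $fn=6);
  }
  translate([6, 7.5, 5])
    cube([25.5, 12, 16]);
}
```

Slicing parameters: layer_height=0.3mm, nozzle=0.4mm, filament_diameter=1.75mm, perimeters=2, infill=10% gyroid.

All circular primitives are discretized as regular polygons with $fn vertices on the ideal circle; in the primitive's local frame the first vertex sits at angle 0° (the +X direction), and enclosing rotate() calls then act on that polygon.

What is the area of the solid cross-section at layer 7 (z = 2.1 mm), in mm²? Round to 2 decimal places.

At z = 2.1 mm: the cylinder: section is a regular 6-gon, circumradius r=12 (area = (6/2)·12.000²·sin(360°/6) = 374.12 mm²); the 14.5×19.5 cube at (8, 12) contributes its full rectangle (area 282.75 mm²); the r=11 cylinder at (-2.5, 7.5) contributes a regular 6-gon of circumradius 11 (area = (6/2)·11.000²·sin(360°/6) = 314.37 mm²); the cylinder at (-3, 10.5): section is a regular 6-gon, circumradius r=9.5 (area = (6/2)·9.500²·sin(360°/6) = 234.48 mm²); After the difference (first − rest): starting from the r=12 cylinder (374.12 mm²), the 14.5×19.5 cube at (8, 12) misses the remaining region (no effect); the r=11 cylinder at (-2.5, 7.5) partially overlaps it — only the 181.70 mm² overlap (of its 314.37 mm²) is removed, clipping the outline; the r=9.5 cylinder at (-3, 10.5) misses the remaining region (no effect) — area = 192.42 mm²; the cube at (6, 7.5) does not reach this height (z outside [5, 21]); Taking the first minus the rest: none of the subtracted shapes is present at this height, so that combined region is unchanged — area = 192.42 mm². Overall, the cross-section is a single solid region. Net area = 192.42 mm².

192.42 mm²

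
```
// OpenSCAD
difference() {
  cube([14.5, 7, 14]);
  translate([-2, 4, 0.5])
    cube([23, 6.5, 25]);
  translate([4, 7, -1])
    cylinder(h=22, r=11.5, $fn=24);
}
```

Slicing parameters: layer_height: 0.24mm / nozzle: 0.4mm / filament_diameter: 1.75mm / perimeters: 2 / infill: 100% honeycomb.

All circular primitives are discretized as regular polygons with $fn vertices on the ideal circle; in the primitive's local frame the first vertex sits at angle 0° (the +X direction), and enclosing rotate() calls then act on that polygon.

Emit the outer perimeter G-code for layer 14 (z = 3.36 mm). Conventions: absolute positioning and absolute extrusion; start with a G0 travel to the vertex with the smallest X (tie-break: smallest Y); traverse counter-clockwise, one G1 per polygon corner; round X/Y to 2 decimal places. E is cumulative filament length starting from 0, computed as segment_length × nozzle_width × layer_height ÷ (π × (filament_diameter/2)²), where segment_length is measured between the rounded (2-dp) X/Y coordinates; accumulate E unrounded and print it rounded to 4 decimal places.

G0 X13.00 Y0.00 Z3.36
G1 X14.50 Y0.00 E0.0599
G1 X14.50 Y2.56 E0.1620
G1 X13.96 Y1.25 E0.2186
G1 X13.00 Y0.00 E0.2815

At z = 3.36 mm: the cube is present — its section is the full 14.5×7 rectangle; the 23×6.5 cube at (-2, 4) contributes its full rectangle; the r=11.5 cylinder at (4, 7) contributes a regular 24-gon of circumradius 11.5; Subtracting the remaining from the first: starting from the 14.5×7 cube, the 23×6.5 cube at (-2, 4) partially overlaps it — only the 43.50 mm² overlap (of its 149.50 mm²) is removed, clipping the outline; the r=11.5 cylinder at (4, 7) partially overlaps it — only the 56.37 mm² overlap (of its 410.75 mm²) is removed, clipping the outline — 1 connected region. The outline is a single polygon with 4 vertices. Extrusion per mm of travel: 0.4 × 0.24 / (π × 0.875²) = 0.039912. Accumulating E over each segment gives final E = 0.2815.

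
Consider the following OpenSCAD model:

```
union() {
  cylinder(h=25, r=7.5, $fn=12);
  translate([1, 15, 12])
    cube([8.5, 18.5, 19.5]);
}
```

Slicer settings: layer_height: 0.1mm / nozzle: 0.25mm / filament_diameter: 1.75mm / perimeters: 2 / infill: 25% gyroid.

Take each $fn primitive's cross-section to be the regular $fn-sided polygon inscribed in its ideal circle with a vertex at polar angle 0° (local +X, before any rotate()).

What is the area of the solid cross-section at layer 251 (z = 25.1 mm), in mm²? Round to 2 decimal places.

At z = 25.1 mm: the cylinder is not intersected at this z (z outside [0, 25]); the cube at (1, 15) (footprint 8.5×18.5) is included at this height (area 157.25 mm²); Combining (union): only the 8.5×18.5 cube at (1, 15) is present, so the union is just that shape — area = 157.25 mm². Overall, the cross-section is a single solid region. Net area = 157.25 mm².

157.25 mm²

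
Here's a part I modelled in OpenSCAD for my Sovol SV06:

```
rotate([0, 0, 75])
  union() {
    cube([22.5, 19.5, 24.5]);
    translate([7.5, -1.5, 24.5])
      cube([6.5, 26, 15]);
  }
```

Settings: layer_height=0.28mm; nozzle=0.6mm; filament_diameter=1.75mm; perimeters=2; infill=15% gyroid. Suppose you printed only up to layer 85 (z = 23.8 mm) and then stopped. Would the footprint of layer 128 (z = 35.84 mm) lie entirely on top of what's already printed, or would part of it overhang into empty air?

part overhangs

Compare the two slices. At z = 23.8: the cube (footprint 22.5×19.5) is included at this height (area 438.75 mm²); the cube at (7.5, -1.5) is not intersected at this z (z outside [24.5, 39.5]); Merging all regions: only the 22.5×19.5 cube is present, so the union is just that shape — area = 438.75 mm²; (whole slice rotated 75° about Z — lengths, areas and connectivity unchanged). At z = 35.84: the cube is absent (z outside [0, 24.5]); the 6.5×26 cube at (7.5, -1.5) contributes its full rectangle (area 169.00 mm²); Taking the union: only the 6.5×26 cube at (7.5, -1.5) is present, so the union is just that shape — area = 169.00 mm²; (whole slice rotated 75° about Z — lengths, areas and connectivity unchanged). Checking containment: at z = 35.84 the cross-section extends beyond the z = 23.8 cross-section by about 42.25 mm².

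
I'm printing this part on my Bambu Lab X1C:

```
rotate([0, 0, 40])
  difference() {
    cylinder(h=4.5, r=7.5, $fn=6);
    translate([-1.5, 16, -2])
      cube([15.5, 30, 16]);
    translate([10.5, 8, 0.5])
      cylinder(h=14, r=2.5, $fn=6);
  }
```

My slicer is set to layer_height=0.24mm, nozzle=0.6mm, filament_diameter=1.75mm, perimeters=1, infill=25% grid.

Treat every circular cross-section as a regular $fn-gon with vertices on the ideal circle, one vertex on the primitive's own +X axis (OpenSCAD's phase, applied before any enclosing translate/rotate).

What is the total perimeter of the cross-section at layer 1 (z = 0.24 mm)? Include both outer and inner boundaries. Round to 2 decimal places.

At z = 0.24 mm: the r=7.5 cylinder gives a regular 6-gon of circumradius 7.5 (constant along its height) (perimeter = 2·6·7.500·sin(180°/6) = 45.00 mm); the 15.5×30 cube at (-1.5, 16) contributes its full rectangle (perimeter 91.00 mm); the cylinder at (10.5, 8) is not intersected at this z (z outside [0.5, 14.5]); After the difference (first − rest): starting from the r=7.5 cylinder, the 15.5×30 cube at (-1.5, 16) misses the remaining region (no effect) — boundary = 45.00 mm; (rotated 40° about Z; rotation is an isometry so areas/perimeters/island counts are preserved). Overall, the cross-section is a single solid region. Total boundary length (outer) = 45.00 mm.

45.00 mm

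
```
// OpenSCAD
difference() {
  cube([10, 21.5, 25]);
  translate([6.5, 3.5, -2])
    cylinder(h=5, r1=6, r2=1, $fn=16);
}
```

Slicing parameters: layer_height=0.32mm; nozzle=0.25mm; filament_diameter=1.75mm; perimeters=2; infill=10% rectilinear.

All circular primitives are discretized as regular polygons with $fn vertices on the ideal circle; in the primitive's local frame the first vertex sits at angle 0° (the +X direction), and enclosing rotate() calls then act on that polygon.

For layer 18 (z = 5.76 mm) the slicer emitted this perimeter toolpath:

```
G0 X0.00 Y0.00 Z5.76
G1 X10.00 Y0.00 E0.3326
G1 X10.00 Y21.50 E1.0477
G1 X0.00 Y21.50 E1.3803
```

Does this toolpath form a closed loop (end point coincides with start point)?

no

Start point (G0): (0.00, 0.00). End point (last G1): the path does not return to the start — open.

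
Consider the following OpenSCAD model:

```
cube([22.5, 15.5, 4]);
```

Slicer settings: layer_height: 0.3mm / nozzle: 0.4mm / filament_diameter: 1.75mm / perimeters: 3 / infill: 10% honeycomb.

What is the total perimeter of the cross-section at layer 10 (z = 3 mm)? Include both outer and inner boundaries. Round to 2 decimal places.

At z = 3 mm: the cube (footprint 22.5×15.5) is included at this height (perimeter 76.00 mm). Overall, the cross-section is a single solid region. Total boundary length (outer) = 76.00 mm.

76.00 mm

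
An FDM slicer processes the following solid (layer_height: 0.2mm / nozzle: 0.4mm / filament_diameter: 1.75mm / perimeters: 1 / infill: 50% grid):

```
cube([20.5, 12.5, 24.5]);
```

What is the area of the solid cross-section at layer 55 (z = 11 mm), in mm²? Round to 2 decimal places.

256.25 mm²

At z = 11 mm: the cube is present — its section is the full 20.5×12.5 rectangle (area 256.25 mm²). Overall, the cross-section is a single solid region. Net area = 256.25 mm².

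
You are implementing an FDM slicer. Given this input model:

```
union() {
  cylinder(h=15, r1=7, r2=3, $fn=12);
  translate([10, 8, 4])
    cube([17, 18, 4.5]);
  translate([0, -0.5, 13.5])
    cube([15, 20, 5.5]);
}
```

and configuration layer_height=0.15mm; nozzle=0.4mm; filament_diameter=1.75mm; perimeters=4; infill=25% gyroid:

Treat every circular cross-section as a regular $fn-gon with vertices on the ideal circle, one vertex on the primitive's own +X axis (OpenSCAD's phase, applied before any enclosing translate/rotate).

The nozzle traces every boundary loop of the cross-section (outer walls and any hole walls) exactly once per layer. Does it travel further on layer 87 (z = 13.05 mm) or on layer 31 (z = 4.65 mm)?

layer 31 (z = 4.65 mm)

Layer 87 (z = 13.05): the cone contributes a regular 12-gon of circumradius 3.520 (interpolated between r1=7 and r2=3 at t=0.870) (perimeter = 2·12·3.520·sin(180°/12) = 21.87 mm); the cube at (10, 8) is absent (z outside [4, 8.5]); the cube at (0, -0.5) is not intersected at this z (z outside [13.5, 19]); Taking the union: only the cone is present, so the union is just that shape — boundary = 21.87 mm. So its perimeter = 21.87 mm. Layer 31 (z = 4.65): the cone (r1=7→r2=3) has section circumradius 5.760 here — a regular 12-gon (perimeter = 2·12·5.760·sin(180°/12) = 35.78 mm); the cube at (10, 8) is present — its section is the full 17×18 rectangle (perimeter 70.00 mm); the cube at (0, -0.5) is not intersected at this z (z outside [13.5, 19]); Combining (union): the 2 present regions are separate (no shared area or edge), so areas and boundary lengths simply add and each stays a separate island — boundary = 105.78 mm. So its perimeter = 105.78 mm. Layer 31 is larger (105.78 vs 21.87 mm).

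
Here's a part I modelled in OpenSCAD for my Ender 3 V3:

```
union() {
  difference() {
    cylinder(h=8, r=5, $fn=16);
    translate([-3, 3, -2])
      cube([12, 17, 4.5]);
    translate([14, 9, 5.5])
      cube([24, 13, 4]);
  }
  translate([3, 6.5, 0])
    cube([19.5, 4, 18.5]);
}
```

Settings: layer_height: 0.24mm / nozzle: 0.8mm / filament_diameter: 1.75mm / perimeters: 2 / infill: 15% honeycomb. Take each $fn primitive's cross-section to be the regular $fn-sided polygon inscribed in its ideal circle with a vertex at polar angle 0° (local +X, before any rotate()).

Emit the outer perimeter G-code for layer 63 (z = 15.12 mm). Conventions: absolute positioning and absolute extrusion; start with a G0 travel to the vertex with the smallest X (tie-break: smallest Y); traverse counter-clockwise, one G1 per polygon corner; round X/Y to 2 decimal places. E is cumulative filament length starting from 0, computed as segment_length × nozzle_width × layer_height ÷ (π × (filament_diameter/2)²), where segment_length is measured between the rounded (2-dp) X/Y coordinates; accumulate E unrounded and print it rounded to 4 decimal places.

G0 X3.00 Y6.50 Z15.12
G1 X22.50 Y6.50 E1.5566
G1 X22.50 Y10.50 E1.8759
G1 X3.00 Y10.50 E3.4324
G1 X3.00 Y6.50 E3.7517

At z = 15.12 mm: the cylinder is absent (z outside [0, 8]); the cube at (-3, 3) is absent (z outside [-2, 2.5]); the cube at (14, 9) is absent (z outside [5.5, 9.5]); Taking the first minus the rest: the first operand is absent here, so nothing remains; the cube at (3, 6.5) is present — its section is the full 19.5×4 rectangle; Taking the union: only the 19.5×4 cube at (3, 6.5) is present, so the union is just that shape — 1 connected region. The outline is a single polygon with 4 vertices. Extrusion per mm of travel: 0.8 × 0.24 / (π × 0.875²) = 0.079824. Accumulating E over each segment gives final E = 3.7517.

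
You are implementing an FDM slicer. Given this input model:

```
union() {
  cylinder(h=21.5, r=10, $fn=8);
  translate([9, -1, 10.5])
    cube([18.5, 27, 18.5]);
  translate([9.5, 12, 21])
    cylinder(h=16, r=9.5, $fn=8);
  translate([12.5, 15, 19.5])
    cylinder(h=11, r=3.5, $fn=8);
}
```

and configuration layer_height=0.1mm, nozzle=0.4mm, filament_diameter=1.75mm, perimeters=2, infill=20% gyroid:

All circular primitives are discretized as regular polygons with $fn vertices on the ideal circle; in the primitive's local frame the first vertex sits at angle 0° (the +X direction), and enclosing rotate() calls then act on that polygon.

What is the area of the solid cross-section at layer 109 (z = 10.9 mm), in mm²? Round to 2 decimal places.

At z = 10.9 mm: the r=10 cylinder gives a regular 8-gon of circumradius 10 (constant along its height) (area = (8/2)·10.000²·sin(360°/8) = 282.84 mm²); the cube at (9, -1) is present — its section is the full 18.5×27 rectangle (area 499.50 mm²); the cylinder at (9.5, 12) is not intersected at this z (z outside [21, 37]); the cylinder at (12.5, 15) does not reach this height (z outside [19.5, 30.5]); Combining (union): the regions partially overlap — summed areas 782.34 mm² minus the doubly-counted overlap 2.00 mm² gives 780.34 mm² — area = 780.34 mm². Overall, the cross-section is a single solid region. Net area = 780.34 mm².

780.34 mm²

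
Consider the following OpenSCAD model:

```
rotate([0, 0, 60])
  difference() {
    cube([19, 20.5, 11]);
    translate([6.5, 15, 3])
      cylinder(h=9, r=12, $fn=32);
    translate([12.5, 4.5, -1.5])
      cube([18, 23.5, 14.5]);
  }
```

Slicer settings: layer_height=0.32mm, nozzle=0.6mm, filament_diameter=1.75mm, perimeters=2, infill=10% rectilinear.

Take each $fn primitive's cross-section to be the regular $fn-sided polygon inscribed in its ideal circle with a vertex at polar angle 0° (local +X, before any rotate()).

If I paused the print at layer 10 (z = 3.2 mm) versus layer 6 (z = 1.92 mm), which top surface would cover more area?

Layer 10 (z = 3.2): the 19×20.5 cube contributes its full rectangle (area 389.50 mm²); the r=12 cylinder at (6.5, 15) contributes a regular 32-gon of circumradius 12 (area = (32/2)·12.000²·sin(360°/32) = 449.49 mm²); the 18×23.5 cube at (12.5, 4.5) contributes its full rectangle (area 423.00 mm²); Subtracting the remaining from the first: starting from the 19×20.5 cube (389.50 mm²), the r=12 cylinder at (6.5, 15) partially overlaps it — only the 285.24 mm² overlap (of its 449.49 mm²) is removed, clipping the outline; the 18×23.5 cube at (12.5, 4.5) partially overlaps it — only the 29.86 mm² overlap (of its 423.00 mm²) is removed, clipping the outline — area = 74.40 mm²; (rotated 60° about Z; rotation is an isometry so areas/perimeters/island counts are preserved). So its area = 74.40 mm². Layer 6 (z = 1.92): the cube (footprint 19×20.5) is included at this height (area 389.50 mm²); the cylinder at (6.5, 15) does not reach this height (z outside [3, 12]); the cube at (12.5, 4.5) (footprint 18×23.5) is included at this height (area 423.00 mm²); After the difference (first − rest): starting from the 19×20.5 cube (389.50 mm²), the 18×23.5 cube at (12.5, 4.5) partially overlaps it — only the 104.00 mm² overlap (of its 423.00 mm²) is removed, clipping the outline — area = 285.50 mm²; (whole slice rotated 60° about Z — lengths, areas and connectivity unchanged). So its area = 285.50 mm². Layer 6 is larger (285.50 vs 74.40 mm²).

layer 6 (z = 1.92 mm)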